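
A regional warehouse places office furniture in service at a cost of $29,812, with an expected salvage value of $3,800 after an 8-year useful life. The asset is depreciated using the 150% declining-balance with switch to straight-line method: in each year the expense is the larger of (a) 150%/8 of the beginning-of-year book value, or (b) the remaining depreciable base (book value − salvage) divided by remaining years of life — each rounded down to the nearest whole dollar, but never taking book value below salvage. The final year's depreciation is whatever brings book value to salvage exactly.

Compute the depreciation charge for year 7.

$2,253

Depreciable base = $29,812 − $3,800 = $26,012.
Year 1: DB = ⌊$29,812 × 150%/8⌋ = $5,589; SL = ⌊$26,012/8⌋ = $3,251 → take DB $5,589. Book value $24,223.
Year 2: DB = ⌊$24,223 × 150%/8⌋ = $4,541; SL = ⌊$20,423/7⌋ = $2,917 → take DB $4,541. Book value $19,682.
Year 3: DB = ⌊$19,682 × 150%/8⌋ = $3,690; SL = ⌊$15,882/6⌋ = $2,647 → take DB $3,690. Book value $15,992.
Year 4: DB = ⌊$15,992 × 150%/8⌋ = $2,998; SL = ⌊$12,192/5⌋ = $2,438 → take DB $2,998. Book value $12,994.
Year 5: DB = ⌊$12,994 × 150%/8⌋ = $2,436; SL = ⌊$9,194/4⌋ = $2,298 → take DB $2,436. Book value $10,558.
Year 6: DB = ⌊$10,558 × 150%/8⌋ = $1,979; SL = ⌊$6,758/3⌋ = $2,252 → take SL $2,252. Book value $8,306.
Year 7: DB = ⌊$8,306 × 150%/8⌋ = $1,557; SL = ⌊$4,506/2⌋ = $2,253 → take SL $2,253. Book value $6,053.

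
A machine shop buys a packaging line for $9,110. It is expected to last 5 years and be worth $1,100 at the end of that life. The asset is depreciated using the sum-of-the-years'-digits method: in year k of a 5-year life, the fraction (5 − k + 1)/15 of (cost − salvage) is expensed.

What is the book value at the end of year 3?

$2,702

Depreciable base = $9,110 − $1,100 = $8,010.
Sum of the years' digits = 5+4+3+2+1 = 15.
Year 1: $8,010 × 5/15 = $2,670. Book value $6,440.
Year 2: $8,010 × 4/15 = $2,136. Book value $4,304.
Year 3: $8,010 × 3/15 = $1,602. Book value $2,702.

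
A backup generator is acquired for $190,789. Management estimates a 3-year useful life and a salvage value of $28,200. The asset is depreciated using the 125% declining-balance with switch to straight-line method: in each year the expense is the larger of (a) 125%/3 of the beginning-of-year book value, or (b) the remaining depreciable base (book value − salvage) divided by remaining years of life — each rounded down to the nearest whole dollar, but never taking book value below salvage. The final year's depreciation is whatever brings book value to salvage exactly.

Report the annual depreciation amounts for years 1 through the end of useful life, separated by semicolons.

Depreciable base = $190,789 − $28,200 = $162,589.
Year 1: DB = ⌊$190,789 × 125%/3⌋ = $79,495; SL = ⌊$162,589/3⌋ = $54,196 → take DB $79,495. Book value $111,294.
Year 2: DB = ⌊$111,294 × 125%/3⌋ = $46,372; SL = ⌊$83,094/2⌋ = $41,547 → take DB $46,372. Book value $64,922.
Year 3 (final): $64,922 − $28,200 = $36,722. Book value $28,200.

$79,495; $46,372; $36,722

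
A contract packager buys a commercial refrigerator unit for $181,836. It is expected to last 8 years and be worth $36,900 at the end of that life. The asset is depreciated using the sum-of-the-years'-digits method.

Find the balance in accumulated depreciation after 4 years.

$104,676

Depreciable base = $181,836 − $36,900 = $144,936.
Sum of the years' digits = 8+7+6+5+4+3+2+1 = 36.
Year 1: $144,936 × 8/36 = $32,208. Book value $149,628.
Year 2: $144,936 × 7/36 = $28,182. Book value $121,446.
Year 3: $144,936 × 6/36 = $24,156. Book value $97,290.
Year 4: $144,936 × 5/36 = $20,130. Book value $77,160.
Accumulated through year 4 = $181,836 − $77,160 = $104,676.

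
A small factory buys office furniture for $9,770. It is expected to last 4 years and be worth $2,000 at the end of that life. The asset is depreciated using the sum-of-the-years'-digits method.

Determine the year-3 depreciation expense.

Depreciable base = $9,770 − $2,000 = $7,770.
Sum of the years' digits = 4+3+2+1 = 10.
Year 1: $7,770 × 4/10 = $3,108. Book value $6,662.
Year 2: $7,770 × 3/10 = $2,331. Book value $4,331.
Year 3: $7,770 × 2/10 = $1,554. Book value $2,777.

$1,554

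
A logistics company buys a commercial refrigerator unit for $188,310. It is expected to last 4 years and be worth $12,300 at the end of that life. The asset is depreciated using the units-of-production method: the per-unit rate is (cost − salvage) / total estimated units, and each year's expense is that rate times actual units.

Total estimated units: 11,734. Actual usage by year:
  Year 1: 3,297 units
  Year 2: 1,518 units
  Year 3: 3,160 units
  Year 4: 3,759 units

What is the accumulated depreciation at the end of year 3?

$119,625

Depreciable base = $188,310 − $12,300 = $176,010.
Rate = $176,010 / 11,734 units = $15 per unit.
Year 1: 3,297 × $15 = $49,455. Book value $138,855.
Year 2: 1,518 × $15 = $22,770. Book value $116,085.
Year 3: 3,160 × $15 = $47,400. Book value $68,685.
Accumulated through year 3 = $188,310 − $68,685 = $119,625.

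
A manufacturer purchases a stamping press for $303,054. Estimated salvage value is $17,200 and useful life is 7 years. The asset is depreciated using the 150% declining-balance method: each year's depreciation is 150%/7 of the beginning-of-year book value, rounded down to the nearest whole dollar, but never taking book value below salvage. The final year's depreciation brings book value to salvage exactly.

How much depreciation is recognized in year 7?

Depreciable base = $303,054 − $17,200 = $285,854.
Year 1: ⌊$303,054 × 150%/7⌋ = $64,940. Book value $238,114.
Year 2: ⌊$238,114 × 150%/7⌋ = $51,024. Book value $187,090.
Year 3: ⌊$187,090 × 150%/7⌋ = $40,090. Book value $147,000.
Year 4: ⌊$147,000 × 150%/7⌋ = $31,500. Book value $115,500.
Year 5: ⌊$115,500 × 150%/7⌋ = $24,750. Book value $90,750.
Year 6: ⌊$90,750 × 150%/7⌋ = $19,446. Book value $71,304.
Year 7 (final): $71,304 − $17,200 = $54,104. Book value $17,200.

$54,104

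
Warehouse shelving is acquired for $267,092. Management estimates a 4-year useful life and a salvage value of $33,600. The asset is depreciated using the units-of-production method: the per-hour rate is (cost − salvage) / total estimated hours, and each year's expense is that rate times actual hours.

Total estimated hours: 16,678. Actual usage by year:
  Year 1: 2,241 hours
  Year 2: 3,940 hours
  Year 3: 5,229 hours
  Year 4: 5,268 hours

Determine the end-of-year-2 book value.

Depreciable base = $267,092 − $33,600 = $233,492.
Rate = $233,492 / 16,678 hours = $14 per hour.
Year 1: 2,241 × $14 = $31,374. Book value $235,718.
Year 2: 3,940 × $14 = $55,160. Book value $180,558.

$180,558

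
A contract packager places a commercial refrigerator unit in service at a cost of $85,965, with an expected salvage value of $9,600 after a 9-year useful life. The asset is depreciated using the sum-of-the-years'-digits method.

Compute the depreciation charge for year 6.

$6,788

Depreciable base = $85,965 − $9,600 = $76,365.
Sum of the years' digits = 9+8+7+6+5+4+3+2+1 = 45.
Year 1: $76,365 × 9/45 = $15,273. Book value $70,692.
Year 2: $76,365 × 8/45 = $13,576. Book value $57,116.
Year 3: $76,365 × 7/45 = $11,879. Book value $45,237.
Year 4: $76,365 × 6/45 = $10,182. Book value $35,055.
Year 5: $76,365 × 5/45 = $8,485. Book value $26,570.
Year 6: $76,365 × 4/45 = $6,788. Book value $19,782.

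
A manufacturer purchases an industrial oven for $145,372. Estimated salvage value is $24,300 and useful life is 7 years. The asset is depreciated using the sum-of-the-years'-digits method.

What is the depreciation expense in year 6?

$8,648

Depreciable base = $145,372 − $24,300 = $121,072.
Sum of the years' digits = 7+6+5+4+3+2+1 = 28.
Year 1: $121,072 × 7/28 = $30,268. Book value $115,104.
Year 2: $121,072 × 6/28 = $25,944. Book value $89,160.
Year 3: $121,072 × 5/28 = $21,620. Book value $67,540.
Year 4: $121,072 × 4/28 = $17,296. Book value $50,244.
Year 5: $121,072 × 3/28 = $12,972. Book value $37,272.
Year 6: $121,072 × 2/28 = $8,648. Book value $28,624.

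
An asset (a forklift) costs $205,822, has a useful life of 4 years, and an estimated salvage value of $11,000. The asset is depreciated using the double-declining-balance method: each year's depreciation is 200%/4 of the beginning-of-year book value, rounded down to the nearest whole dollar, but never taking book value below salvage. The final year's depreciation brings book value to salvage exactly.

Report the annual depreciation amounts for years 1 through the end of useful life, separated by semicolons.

$102,911; $51,455; $25,728; $14,728

Depreciable base = $205,822 − $11,000 = $194,822.
Year 1: ⌊$205,822 × 200%/4⌋ = $102,911. Book value $102,911.
Year 2: ⌊$102,911 × 200%/4⌋ = $51,455. Book value $51,456.
Year 3: ⌊$51,456 × 200%/4⌋ = $25,728. Book value $25,728.
Year 4 (final): $25,728 − $11,000 = $14,728. Book value $11,000.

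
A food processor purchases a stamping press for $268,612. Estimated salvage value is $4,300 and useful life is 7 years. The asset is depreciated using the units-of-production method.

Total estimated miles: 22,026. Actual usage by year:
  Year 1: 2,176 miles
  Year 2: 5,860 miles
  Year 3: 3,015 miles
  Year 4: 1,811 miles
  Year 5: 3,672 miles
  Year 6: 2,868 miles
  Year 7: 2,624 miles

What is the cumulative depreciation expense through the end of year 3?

Depreciable base = $268,612 − $4,300 = $264,312.
Rate = $264,312 / 22,026 miles = $12 per mile.
Year 1: 2,176 × $12 = $26,112. Book value $242,500.
Year 2: 5,860 × $12 = $70,320. Book value $172,180.
Year 3: 3,015 × $12 = $36,180. Book value $136,000.
Accumulated through year 3 = $268,612 − $136,000 = $132,612.

$132,612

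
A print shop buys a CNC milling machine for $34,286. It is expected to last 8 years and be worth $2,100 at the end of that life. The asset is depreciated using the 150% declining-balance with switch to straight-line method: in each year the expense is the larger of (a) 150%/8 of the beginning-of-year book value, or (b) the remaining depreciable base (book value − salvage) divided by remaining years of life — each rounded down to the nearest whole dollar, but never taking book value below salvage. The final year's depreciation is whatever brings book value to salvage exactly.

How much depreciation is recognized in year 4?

Depreciable base = $34,286 − $2,100 = $32,186.
Year 1: DB = ⌊$34,286 × 150%/8⌋ = $6,428; SL = ⌊$32,186/8⌋ = $4,023 → take DB $6,428. Book value $27,858.
Year 2: DB = ⌊$27,858 × 150%/8⌋ = $5,223; SL = ⌊$25,758/7⌋ = $3,679 → take DB $5,223. Book value $22,635.
Year 3: DB = ⌊$22,635 × 150%/8⌋ = $4,244; SL = ⌊$20,535/6⌋ = $3,422 → take DB $4,244. Book value $18,391.
Year 4: DB = ⌊$18,391 × 150%/8⌋ = $3,448; SL = ⌊$16,291/5⌋ = $3,258 → take DB $3,448. Book value $14,943.

$3,448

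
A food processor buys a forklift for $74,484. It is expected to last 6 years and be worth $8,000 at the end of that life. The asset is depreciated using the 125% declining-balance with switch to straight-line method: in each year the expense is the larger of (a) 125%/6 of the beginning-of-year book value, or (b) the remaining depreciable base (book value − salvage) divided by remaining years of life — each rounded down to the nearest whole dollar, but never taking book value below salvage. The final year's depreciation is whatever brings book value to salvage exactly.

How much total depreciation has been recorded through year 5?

Depreciable base = $74,484 − $8,000 = $66,484.
Year 1: DB = ⌊$74,484 × 125%/6⌋ = $15,517; SL = ⌊$66,484/6⌋ = $11,080 → take DB $15,517. Book value $58,967.
Year 2: DB = ⌊$58,967 × 125%/6⌋ = $12,284; SL = ⌊$50,967/5⌋ = $10,193 → take DB $12,284. Book value $46,683.
Year 3: DB = ⌊$46,683 × 125%/6⌋ = $9,725; SL = ⌊$38,683/4⌋ = $9,670 → take DB $9,725. Book value $36,958.
Year 4: DB = ⌊$36,958 × 125%/6⌋ = $7,699; SL = ⌊$28,958/3⌋ = $9,652 → take SL $9,652. Book value $27,306.
Year 5: DB = ⌊$27,306 × 125%/6⌋ = $5,688; SL = ⌊$19,306/2⌋ = $9,653 → take SL $9,653. Book value $17,653.
Accumulated through year 5 = $74,484 − $17,653 = $56,831.

$56,831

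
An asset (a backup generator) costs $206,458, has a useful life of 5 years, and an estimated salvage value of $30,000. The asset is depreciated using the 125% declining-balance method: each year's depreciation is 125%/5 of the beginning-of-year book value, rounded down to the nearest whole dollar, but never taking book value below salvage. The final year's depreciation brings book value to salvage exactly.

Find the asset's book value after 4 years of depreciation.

Depreciable base = $206,458 − $30,000 = $176,458.
Year 1: ⌊$206,458 × 125%/5⌋ = $51,614. Book value $154,844.
Year 2: ⌊$154,844 × 125%/5⌋ = $38,711. Book value $116,133.
Year 3: ⌊$116,133 × 125%/5⌋ = $29,033. Book value $87,100.
Year 4: ⌊$87,100 × 125%/5⌋ = $21,775. Book value $65,325.

$65,325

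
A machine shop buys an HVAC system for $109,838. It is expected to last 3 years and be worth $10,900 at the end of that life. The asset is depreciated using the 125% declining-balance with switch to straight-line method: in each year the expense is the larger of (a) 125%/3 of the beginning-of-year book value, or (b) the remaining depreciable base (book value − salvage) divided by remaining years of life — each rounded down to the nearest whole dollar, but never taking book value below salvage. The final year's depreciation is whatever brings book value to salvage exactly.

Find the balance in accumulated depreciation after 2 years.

$72,462

Depreciable base = $109,838 − $10,900 = $98,938.
Year 1: DB = ⌊$109,838 × 125%/3⌋ = $45,765; SL = ⌊$98,938/3⌋ = $32,979 → take DB $45,765. Book value $64,073.
Year 2: DB = ⌊$64,073 × 125%/3⌋ = $26,697; SL = ⌊$53,173/2⌋ = $26,586 → take DB $26,697. Book value $37,376.
Accumulated through year 2 = $109,838 − $37,376 = $72,462.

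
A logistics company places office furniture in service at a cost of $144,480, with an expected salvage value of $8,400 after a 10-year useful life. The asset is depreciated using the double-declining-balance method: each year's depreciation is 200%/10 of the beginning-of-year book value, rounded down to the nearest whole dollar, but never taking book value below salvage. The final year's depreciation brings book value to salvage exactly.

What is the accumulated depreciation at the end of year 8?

Depreciable base = $144,480 − $8,400 = $136,080.
Year 1: ⌊$144,480 × 200%/10⌋ = $28,896. Book value $115,584.
Year 2: ⌊$115,584 × 200%/10⌋ = $23,116. Book value $92,468.
Year 3: ⌊$92,468 × 200%/10⌋ = $18,493. Book value $73,975.
Year 4: ⌊$73,975 × 200%/10⌋ = $14,795. Book value $59,180.
Year 5: ⌊$59,180 × 200%/10⌋ = $11,836. Book value $47,344.
Year 6: ⌊$47,344 × 200%/10⌋ = $9,468. Book value $37,876.
Year 7: ⌊$37,876 × 200%/10⌋ = $7,575. Book value $30,301.
Year 8: ⌊$30,301 × 200%/10⌋ = $6,060. Book value $24,241.
Accumulated through year 8 = $144,480 − $24,241 = $120,239.

$120,239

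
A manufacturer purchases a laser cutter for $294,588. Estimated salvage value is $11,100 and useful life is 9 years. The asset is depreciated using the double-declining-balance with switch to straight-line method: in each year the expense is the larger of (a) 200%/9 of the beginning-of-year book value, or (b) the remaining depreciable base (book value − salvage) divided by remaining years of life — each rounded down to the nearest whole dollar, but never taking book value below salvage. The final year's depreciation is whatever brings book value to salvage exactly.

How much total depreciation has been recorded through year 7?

$247,410

Depreciable base = $294,588 − $11,100 = $283,488.
Year 1: DB = ⌊$294,588 × 200%/9⌋ = $65,464; SL = ⌊$283,488/9⌋ = $31,498 → take DB $65,464. Book value $229,124.
Year 2: DB = ⌊$229,124 × 200%/9⌋ = $50,916; SL = ⌊$218,024/8⌋ = $27,253 → take DB $50,916. Book value $178,208.
Year 3: DB = ⌊$178,208 × 200%/9⌋ = $39,601; SL = ⌊$167,108/7⌋ = $23,872 → take DB $39,601. Book value $138,607.
Year 4: DB = ⌊$138,607 × 200%/9⌋ = $30,801; SL = ⌊$127,507/6⌋ = $21,251 → take DB $30,801. Book value $107,806.
Year 5: DB = ⌊$107,806 × 200%/9⌋ = $23,956; SL = ⌊$96,706/5⌋ = $19,341 → take DB $23,956. Book value $83,850.
Year 6: DB = ⌊$83,850 × 200%/9⌋ = $18,633; SL = ⌊$72,750/4⌋ = $18,187 → take DB $18,633. Book value $65,217.
Year 7: DB = ⌊$65,217 × 200%/9⌋ = $14,492; SL = ⌊$54,117/3⌋ = $18,039 → take SL $18,039. Book value $47,178.
Accumulated through year 7 = $294,588 − $47,178 = $247,410.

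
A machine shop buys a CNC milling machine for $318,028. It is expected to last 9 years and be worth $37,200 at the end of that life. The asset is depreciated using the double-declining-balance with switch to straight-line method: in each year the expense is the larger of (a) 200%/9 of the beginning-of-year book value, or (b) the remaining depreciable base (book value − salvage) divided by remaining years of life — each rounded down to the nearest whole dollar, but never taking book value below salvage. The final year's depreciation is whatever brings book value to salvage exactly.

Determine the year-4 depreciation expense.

$33,252

Depreciable base = $318,028 − $37,200 = $280,828.
Year 1: DB = ⌊$318,028 × 200%/9⌋ = $70,672; SL = ⌊$280,828/9⌋ = $31,203 → take DB $70,672. Book value $247,356.
Year 2: DB = ⌊$247,356 × 200%/9⌋ = $54,968; SL = ⌊$210,156/8⌋ = $26,269 → take DB $54,968. Book value $192,388.
Year 3: DB = ⌊$192,388 × 200%/9⌋ = $42,752; SL = ⌊$155,188/7⌋ = $22,169 → take DB $42,752. Book value $149,636.
Year 4: DB = ⌊$149,636 × 200%/9⌋ = $33,252; SL = ⌊$112,436/6⌋ = $18,739 → take DB $33,252. Book value $116,384.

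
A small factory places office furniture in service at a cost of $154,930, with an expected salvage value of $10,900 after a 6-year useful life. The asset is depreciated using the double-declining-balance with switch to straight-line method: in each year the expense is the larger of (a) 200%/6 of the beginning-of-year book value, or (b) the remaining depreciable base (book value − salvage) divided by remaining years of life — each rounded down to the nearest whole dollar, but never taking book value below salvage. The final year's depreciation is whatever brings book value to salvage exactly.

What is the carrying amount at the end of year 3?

$45,906

Depreciable base = $154,930 − $10,900 = $144,030.
Year 1: DB = ⌊$154,930 × 200%/6⌋ = $51,643; SL = ⌊$144,030/6⌋ = $24,005 → take DB $51,643. Book value $103,287.
Year 2: DB = ⌊$103,287 × 200%/6⌋ = $34,429; SL = ⌊$92,387/5⌋ = $18,477 → take DB $34,429. Book value $68,858.
Year 3: DB = ⌊$68,858 × 200%/6⌋ = $22,952; SL = ⌊$57,958/4⌋ = $14,489 → take DB $22,952. Book value $45,906.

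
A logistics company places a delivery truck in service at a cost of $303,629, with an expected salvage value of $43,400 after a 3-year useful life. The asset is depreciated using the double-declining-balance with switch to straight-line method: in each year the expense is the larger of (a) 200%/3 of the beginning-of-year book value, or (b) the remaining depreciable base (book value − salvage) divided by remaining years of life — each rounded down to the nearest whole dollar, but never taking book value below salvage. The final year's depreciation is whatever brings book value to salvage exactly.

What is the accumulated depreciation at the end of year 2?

Depreciable base = $303,629 − $43,400 = $260,229.
Year 1: DB = ⌊$303,629 × 200%/3⌋ = $202,419; SL = ⌊$260,229/3⌋ = $86,743 → take DB $202,419. Book value $101,210.
Year 2: DB = ⌊$101,210 × 200%/3⌋ = $67,473; SL = ⌊$57,810/2⌋ = $28,905 → take DB $67,473, capped at $57,810. Book value $43,400.
Accumulated through year 2 = $303,629 − $43,400 = $260,229.

$260,229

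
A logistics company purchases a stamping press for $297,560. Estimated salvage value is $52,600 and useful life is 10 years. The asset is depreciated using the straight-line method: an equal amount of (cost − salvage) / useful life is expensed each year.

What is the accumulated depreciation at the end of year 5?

$122,480

Depreciable base = $297,560 − $52,600 = $244,960.
Annual expense = $244,960 / 10 = $24,496.
End of year 1: book value $273,064.
End of year 2: book value $248,568.
End of year 3: book value $224,072.
End of year 4: book value $199,576.
End of year 5: book value $175,080.
Accumulated through year 5 = $297,560 − $175,080 = $122,480.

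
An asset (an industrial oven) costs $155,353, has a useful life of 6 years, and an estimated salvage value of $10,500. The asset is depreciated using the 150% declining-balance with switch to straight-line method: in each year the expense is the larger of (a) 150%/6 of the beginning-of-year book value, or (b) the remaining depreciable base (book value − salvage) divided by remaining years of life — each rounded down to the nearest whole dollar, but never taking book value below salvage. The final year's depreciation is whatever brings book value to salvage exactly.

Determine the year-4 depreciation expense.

$18,347

Depreciable base = $155,353 − $10,500 = $144,853.
Year 1: DB = ⌊$155,353 × 150%/6⌋ = $38,838; SL = ⌊$144,853/6⌋ = $24,142 → take DB $38,838. Book value $116,515.
Year 2: DB = ⌊$116,515 × 150%/6⌋ = $29,128; SL = ⌊$106,015/5⌋ = $21,203 → take DB $29,128. Book value $87,387.
Year 3: DB = ⌊$87,387 × 150%/6⌋ = $21,846; SL = ⌊$76,887/4⌋ = $19,221 → take DB $21,846. Book value $65,541.
Year 4: DB = ⌊$65,541 × 150%/6⌋ = $16,385; SL = ⌊$55,041/3⌋ = $18,347 → take SL $18,347. Book value $47,194.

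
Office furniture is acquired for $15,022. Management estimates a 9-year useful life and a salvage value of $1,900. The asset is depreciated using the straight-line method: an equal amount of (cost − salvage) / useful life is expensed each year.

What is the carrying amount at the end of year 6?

Depreciable base = $15,022 − $1,900 = $13,122.
Annual expense = $13,122 / 9 = $1,458.
End of year 1: book value $13,564.
End of year 2: book value $12,106.
End of year 3: book value $10,648.
End of year 4: book value $9,190.
End of year 5: book value $7,732.
End of year 6: book value $6,274.

$6,274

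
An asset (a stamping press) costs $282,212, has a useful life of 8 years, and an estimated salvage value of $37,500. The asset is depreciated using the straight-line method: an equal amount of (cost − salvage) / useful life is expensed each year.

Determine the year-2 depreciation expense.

Depreciable base = $282,212 − $37,500 = $244,712.
Annual expense = $244,712 / 8 = $30,589.

$30,589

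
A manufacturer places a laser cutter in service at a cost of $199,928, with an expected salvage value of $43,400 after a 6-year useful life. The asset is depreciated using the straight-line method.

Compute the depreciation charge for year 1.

$26,088

Depreciable base = $199,928 − $43,400 = $156,528.
Annual expense = $156,528 / 6 = $26,088.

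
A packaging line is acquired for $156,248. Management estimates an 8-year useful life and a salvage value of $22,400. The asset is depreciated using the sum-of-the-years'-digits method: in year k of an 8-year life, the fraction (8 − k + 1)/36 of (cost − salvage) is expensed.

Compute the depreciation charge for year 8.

Depreciable base = $156,248 − $22,400 = $133,848.
Sum of the years' digits = 8+7+6+5+4+3+2+1 = 36.
Year 1: $133,848 × 8/36 = $29,744. Book value $126,504.
Year 2: $133,848 × 7/36 = $26,026. Book value $100,478.
Year 3: $133,848 × 6/36 = $22,308. Book value $78,170.
Year 4: $133,848 × 5/36 = $18,590. Book value $59,580.
Year 5: $133,848 × 4/36 = $14,872. Book value $44,708.
Year 6: $133,848 × 3/36 = $11,154. Book value $33,554.
Year 7: $133,848 × 2/36 = $7,436. Book value $26,118.
Year 8: $133,848 × 1/36 = $3,718. Book value $22,400.

$3,718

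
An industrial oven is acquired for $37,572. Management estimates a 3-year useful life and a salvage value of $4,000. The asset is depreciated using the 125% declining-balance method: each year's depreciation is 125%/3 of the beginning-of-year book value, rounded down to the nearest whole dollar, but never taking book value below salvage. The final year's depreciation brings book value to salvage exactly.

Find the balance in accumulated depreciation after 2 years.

Depreciable base = $37,572 − $4,000 = $33,572.
Year 1: ⌊$37,572 × 125%/3⌋ = $15,655. Book value $21,917.
Year 2: ⌊$21,917 × 125%/3⌋ = $9,132. Book value $12,785.
Accumulated through year 2 = $37,572 − $12,785 = $24,787.

$24,787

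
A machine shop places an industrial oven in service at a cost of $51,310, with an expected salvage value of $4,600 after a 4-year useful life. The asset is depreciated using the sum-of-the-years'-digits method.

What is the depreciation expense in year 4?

Depreciable base = $51,310 − $4,600 = $46,710.
Sum of the years' digits = 4+3+2+1 = 10.
Year 1: $46,710 × 4/10 = $18,684. Book value $32,626.
Year 2: $46,710 × 3/10 = $14,013. Book value $18,613.
Year 3: $46,710 × 2/10 = $9,342. Book value $9,271.
Year 4: $46,710 × 1/10 = $4,671. Book value $4,600.

$4,671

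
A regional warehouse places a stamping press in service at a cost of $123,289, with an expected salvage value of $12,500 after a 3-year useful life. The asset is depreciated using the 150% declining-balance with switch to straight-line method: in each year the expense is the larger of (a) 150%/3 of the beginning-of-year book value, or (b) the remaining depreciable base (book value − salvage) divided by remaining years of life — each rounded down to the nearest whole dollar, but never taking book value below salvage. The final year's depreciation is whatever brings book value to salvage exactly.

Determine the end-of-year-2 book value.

$30,823

Depreciable base = $123,289 − $12,500 = $110,789.
Year 1: DB = ⌊$123,289 × 150%/3⌋ = $61,644; SL = ⌊$110,789/3⌋ = $36,929 → take DB $61,644. Book value $61,645.
Year 2: DB = ⌊$61,645 × 150%/3⌋ = $30,822; SL = ⌊$49,145/2⌋ = $24,572 → take DB $30,822. Book value $30,823.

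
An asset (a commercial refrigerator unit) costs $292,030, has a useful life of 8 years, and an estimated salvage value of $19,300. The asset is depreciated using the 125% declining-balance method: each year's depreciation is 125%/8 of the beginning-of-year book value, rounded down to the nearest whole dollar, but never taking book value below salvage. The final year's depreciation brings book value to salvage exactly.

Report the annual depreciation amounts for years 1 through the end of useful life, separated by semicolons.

Depreciable base = $292,030 − $19,300 = $272,730.
Year 1: ⌊$292,030 × 125%/8⌋ = $45,629. Book value $246,401.
Year 2: ⌊$246,401 × 125%/8⌋ = $38,500. Book value $207,901.
Year 3: ⌊$207,901 × 125%/8⌋ = $32,484. Book value $175,417.
Year 4: ⌊$175,417 × 125%/8⌋ = $27,408. Book value $148,009.
Year 5: ⌊$148,009 × 125%/8⌋ = $23,126. Book value $124,883.
Year 6: ⌊$124,883 × 125%/8⌋ = $19,512. Book value $105,371.
Year 7: ⌊$105,371 × 125%/8⌋ = $16,464. Book value $88,907.
Year 8 (final): $88,907 − $19,300 = $69,607. Book value $19,300.

$45,629; $38,500; $32,484; $27,408; $23,126; $19,512; $16,464; $69,607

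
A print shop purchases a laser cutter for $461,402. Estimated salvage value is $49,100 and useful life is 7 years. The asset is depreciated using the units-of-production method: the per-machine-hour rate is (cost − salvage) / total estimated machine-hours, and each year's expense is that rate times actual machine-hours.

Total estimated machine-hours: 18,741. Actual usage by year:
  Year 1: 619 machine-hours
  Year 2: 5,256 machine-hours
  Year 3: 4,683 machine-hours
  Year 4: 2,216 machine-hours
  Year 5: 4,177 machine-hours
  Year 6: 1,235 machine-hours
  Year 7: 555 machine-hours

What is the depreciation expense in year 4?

Depreciable base = $461,402 − $49,100 = $412,302.
Rate = $412,302 / 18,741 machine-hours = $22 per machine-hour.
Year 1: 619 × $22 = $13,618. Book value $447,784.
Year 2: 5,256 × $22 = $115,632. Book value $332,152.
Year 3: 4,683 × $22 = $103,026. Book value $229,126.
Year 4: 2,216 × $22 = $48,752. Book value $180,374.

$48,752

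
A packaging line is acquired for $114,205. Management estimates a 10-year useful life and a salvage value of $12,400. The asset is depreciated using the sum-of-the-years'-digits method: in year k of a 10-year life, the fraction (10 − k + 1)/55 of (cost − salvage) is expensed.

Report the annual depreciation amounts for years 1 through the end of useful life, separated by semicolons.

$18,510; $16,659; $14,808; $12,957; $11,106; $9,255; $7,404; $5,553; $3,702; $1,851

Depreciable base = $114,205 − $12,400 = $101,805.
Sum of the years' digits = 10+9+8+7+6+5+4+3+2+1 = 55.
Year 1: $101,805 × 10/55 = $18,510. Book value $95,695.
Year 2: $101,805 × 9/55 = $16,659. Book value $79,036.
Year 3: $101,805 × 8/55 = $14,808. Book value $64,228.
Year 4: $101,805 × 7/55 = $12,957. Book value $51,271.
Year 5: $101,805 × 6/55 = $11,106. Book value $40,165.
Year 6: $101,805 × 5/55 = $9,255. Book value $30,910.
Year 7: $101,805 × 4/55 = $7,404. Book value $23,506.
Year 8: $101,805 × 3/55 = $5,553. Book value $17,953.
Year 9: $101,805 × 2/55 = $3,702. Book value $14,251.
Year 10: $101,805 × 1/55 = $1,851. Book value $12,400.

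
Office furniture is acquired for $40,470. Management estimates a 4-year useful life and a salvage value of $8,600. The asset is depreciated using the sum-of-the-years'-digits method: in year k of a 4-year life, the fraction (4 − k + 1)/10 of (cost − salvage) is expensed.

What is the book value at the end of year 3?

Depreciable base = $40,470 − $8,600 = $31,870.
Sum of the years' digits = 4+3+2+1 = 10.
Year 1: $31,870 × 4/10 = $12,748. Book value $27,722.
Year 2: $31,870 × 3/10 = $9,561. Book value $18,161.
Year 3: $31,870 × 2/10 = $6,374. Book value $11,787.

$11,787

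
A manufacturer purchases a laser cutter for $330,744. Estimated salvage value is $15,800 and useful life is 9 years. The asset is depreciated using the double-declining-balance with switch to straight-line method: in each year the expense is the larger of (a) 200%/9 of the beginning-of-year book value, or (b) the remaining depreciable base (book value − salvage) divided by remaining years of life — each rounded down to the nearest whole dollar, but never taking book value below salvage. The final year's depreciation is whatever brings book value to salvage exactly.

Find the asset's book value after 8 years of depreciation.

Depreciable base = $330,744 − $15,800 = $314,944.
Year 1: DB = ⌊$330,744 × 200%/9⌋ = $73,498; SL = ⌊$314,944/9⌋ = $34,993 → take DB $73,498. Book value $257,246.
Year 2: DB = ⌊$257,246 × 200%/9⌋ = $57,165; SL = ⌊$241,446/8⌋ = $30,180 → take DB $57,165. Book value $200,081.
Year 3: DB = ⌊$200,081 × 200%/9⌋ = $44,462; SL = ⌊$184,281/7⌋ = $26,325 → take DB $44,462. Book value $155,619.
Year 4: DB = ⌊$155,619 × 200%/9⌋ = $34,582; SL = ⌊$139,819/6⌋ = $23,303 → take DB $34,582. Book value $121,037.
Year 5: DB = ⌊$121,037 × 200%/9⌋ = $26,897; SL = ⌊$105,237/5⌋ = $21,047 → take DB $26,897. Book value $94,140.
Year 6: DB = ⌊$94,140 × 200%/9⌋ = $20,920; SL = ⌊$78,340/4⌋ = $19,585 → take DB $20,920. Book value $73,220.
Year 7: DB = ⌊$73,220 × 200%/9⌋ = $16,271; SL = ⌊$57,420/3⌋ = $19,140 → take SL $19,140. Book value $54,080.
Year 8: DB = ⌊$54,080 × 200%/9⌋ = $12,017; SL = ⌊$38,280/2⌋ = $19,140 → take SL $19,140. Book value $34,940.

$34,940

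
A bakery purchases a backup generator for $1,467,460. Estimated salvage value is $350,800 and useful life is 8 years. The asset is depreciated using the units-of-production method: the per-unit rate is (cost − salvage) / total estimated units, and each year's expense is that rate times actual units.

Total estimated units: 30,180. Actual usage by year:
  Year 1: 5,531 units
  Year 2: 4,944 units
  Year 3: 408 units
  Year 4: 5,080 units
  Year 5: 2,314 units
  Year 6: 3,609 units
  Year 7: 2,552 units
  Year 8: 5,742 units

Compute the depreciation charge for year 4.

$187,960

Depreciable base = $1,467,460 − $350,800 = $1,116,660.
Rate = $1,116,660 / 30,180 units = $37 per unit.
Year 1: 5,531 × $37 = $204,647. Book value $1,262,813.
Year 2: 4,944 × $37 = $182,928. Book value $1,079,885.
Year 3: 408 × $37 = $15,096. Book value $1,064,789.
Year 4: 5,080 × $37 = $187,960. Book value $876,829.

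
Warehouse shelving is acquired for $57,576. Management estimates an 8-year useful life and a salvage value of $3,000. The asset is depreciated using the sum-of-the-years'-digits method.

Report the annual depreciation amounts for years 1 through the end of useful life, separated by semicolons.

$12,128; $10,612; $9,096; $7,580; $6,064; $4,548; $3,032; $1,516

Depreciable base = $57,576 − $3,000 = $54,576.
Sum of the years' digits = 8+7+6+5+4+3+2+1 = 36.
Year 1: $54,576 × 8/36 = $12,128. Book value $45,448.
Year 2: $54,576 × 7/36 = $10,612. Book value $34,836.
Year 3: $54,576 × 6/36 = $9,096. Book value $25,740.
Year 4: $54,576 × 5/36 = $7,580. Book value $18,160.
Year 5: $54,576 × 4/36 = $6,064. Book value $12,096.
Year 6: $54,576 × 3/36 = $4,548. Book value $7,548.
Year 7: $54,576 × 2/36 = $3,032. Book value $4,516.
Year 8: $54,576 × 1/36 = $1,516. Book value $3,000.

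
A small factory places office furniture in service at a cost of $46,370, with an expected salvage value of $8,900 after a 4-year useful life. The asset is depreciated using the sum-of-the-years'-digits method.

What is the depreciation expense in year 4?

Depreciable base = $46,370 − $8,900 = $37,470.
Sum of the years' digits = 4+3+2+1 = 10.
Year 1: $37,470 × 4/10 = $14,988. Book value $31,382.
Year 2: $37,470 × 3/10 = $11,241. Book value $20,141.
Year 3: $37,470 × 2/10 = $7,494. Book value $12,647.
Year 4: $37,470 × 1/10 = $3,747. Book value $8,900.

$3,747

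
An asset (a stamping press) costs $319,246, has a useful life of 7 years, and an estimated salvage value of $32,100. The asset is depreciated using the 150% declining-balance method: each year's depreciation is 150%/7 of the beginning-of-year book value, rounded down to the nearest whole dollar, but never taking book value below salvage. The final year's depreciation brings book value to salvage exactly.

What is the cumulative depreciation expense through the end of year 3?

Depreciable base = $319,246 − $32,100 = $287,146.
Year 1: ⌊$319,246 × 150%/7⌋ = $68,409. Book value $250,837.
Year 2: ⌊$250,837 × 150%/7⌋ = $53,750. Book value $197,087.
Year 3: ⌊$197,087 × 150%/7⌋ = $42,232. Book value $154,855.
Accumulated through year 3 = $319,246 − $154,855 = $164,391.

$164,391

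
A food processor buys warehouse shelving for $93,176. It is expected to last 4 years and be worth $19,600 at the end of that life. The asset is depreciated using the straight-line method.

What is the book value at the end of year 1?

Depreciable base = $93,176 − $19,600 = $73,576.
Annual expense = $73,576 / 4 = $18,394.
End of year 1: book value $74,782.

$74,782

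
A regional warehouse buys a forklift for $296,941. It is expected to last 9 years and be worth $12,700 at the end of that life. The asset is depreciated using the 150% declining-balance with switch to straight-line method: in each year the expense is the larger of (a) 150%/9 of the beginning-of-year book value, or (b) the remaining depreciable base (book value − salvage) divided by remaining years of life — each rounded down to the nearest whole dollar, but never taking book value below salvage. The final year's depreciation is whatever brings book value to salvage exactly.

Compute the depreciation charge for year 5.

Depreciable base = $296,941 − $12,700 = $284,241.
Year 1: DB = ⌊$296,941 × 150%/9⌋ = $49,490; SL = ⌊$284,241/9⌋ = $31,582 → take DB $49,490. Book value $247,451.
Year 2: DB = ⌊$247,451 × 150%/9⌋ = $41,241; SL = ⌊$234,751/8⌋ = $29,343 → take DB $41,241. Book value $206,210.
Year 3: DB = ⌊$206,210 × 150%/9⌋ = $34,368; SL = ⌊$193,510/7⌋ = $27,644 → take DB $34,368. Book value $171,842.
Year 4: DB = ⌊$171,842 × 150%/9⌋ = $28,640; SL = ⌊$159,142/6⌋ = $26,523 → take DB $28,640. Book value $143,202.
Year 5: DB = ⌊$143,202 × 150%/9⌋ = $23,867; SL = ⌊$130,502/5⌋ = $26,100 → take SL $26,100. Book value $117,102.

$26,100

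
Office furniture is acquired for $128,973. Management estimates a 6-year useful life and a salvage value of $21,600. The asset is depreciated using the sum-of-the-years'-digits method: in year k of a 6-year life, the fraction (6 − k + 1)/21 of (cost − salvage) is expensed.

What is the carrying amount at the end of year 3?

$52,278

Depreciable base = $128,973 − $21,600 = $107,373.
Sum of the years' digits = 6+5+4+3+2+1 = 21.
Year 1: $107,373 × 6/21 = $30,678. Book value $98,295.
Year 2: $107,373 × 5/21 = $25,565. Book value $72,730.
Year 3: $107,373 × 4/21 = $20,452. Book value $52,278.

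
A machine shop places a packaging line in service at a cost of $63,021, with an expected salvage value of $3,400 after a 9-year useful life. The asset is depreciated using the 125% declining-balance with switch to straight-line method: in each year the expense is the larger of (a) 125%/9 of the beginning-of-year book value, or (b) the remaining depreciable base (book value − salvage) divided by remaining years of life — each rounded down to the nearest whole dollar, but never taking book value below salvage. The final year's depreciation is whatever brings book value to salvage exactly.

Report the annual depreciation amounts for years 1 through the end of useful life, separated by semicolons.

Depreciable base = $63,021 − $3,400 = $59,621.
Year 1: DB = ⌊$63,021 × 125%/9⌋ = $8,752; SL = ⌊$59,621/9⌋ = $6,624 → take DB $8,752. Book value $54,269.
Year 2: DB = ⌊$54,269 × 125%/9⌋ = $7,537; SL = ⌊$50,869/8⌋ = $6,358 → take DB $7,537. Book value $46,732.
Year 3: DB = ⌊$46,732 × 125%/9⌋ = $6,490; SL = ⌊$43,332/7⌋ = $6,190 → take DB $6,490. Book value $40,242.
Year 4: DB = ⌊$40,242 × 125%/9⌋ = $5,589; SL = ⌊$36,842/6⌋ = $6,140 → take SL $6,140. Book value $34,102.
Year 5: DB = ⌊$34,102 × 125%/9⌋ = $4,736; SL = ⌊$30,702/5⌋ = $6,140 → take SL $6,140. Book value $27,962.
Year 6: DB = ⌊$27,962 × 125%/9⌋ = $3,883; SL = ⌊$24,562/4⌋ = $6,140 → take SL $6,140. Book value $21,822.
Year 7: DB = ⌊$21,822 × 125%/9⌋ = $3,030; SL = ⌊$18,422/3⌋ = $6,140 → take SL $6,140. Book value $15,682.
Year 8: DB = ⌊$15,682 × 125%/9⌋ = $2,178; SL = ⌊$12,282/2⌋ = $6,141 → take SL $6,141. Book value $9,541.
Year 9 (final): $9,541 − $3,400 = $6,141. Book value $3,400.

$8,752; $7,537; $6,490; $6,140; $6,140; $6,140; $6,140; $6,141; $6,141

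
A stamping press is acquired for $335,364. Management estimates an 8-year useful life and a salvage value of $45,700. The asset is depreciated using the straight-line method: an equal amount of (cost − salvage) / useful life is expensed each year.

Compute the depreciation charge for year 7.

$36,208

Depreciable base = $335,364 − $45,700 = $289,664.
Annual expense = $289,664 / 8 = $36,208.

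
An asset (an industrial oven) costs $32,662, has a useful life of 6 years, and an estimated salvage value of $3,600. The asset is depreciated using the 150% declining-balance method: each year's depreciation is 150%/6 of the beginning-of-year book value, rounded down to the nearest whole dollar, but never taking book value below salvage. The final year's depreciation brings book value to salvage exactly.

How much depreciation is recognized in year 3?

Depreciable base = $32,662 − $3,600 = $29,062.
Year 1: ⌊$32,662 × 150%/6⌋ = $8,165. Book value $24,497.
Year 2: ⌊$24,497 × 150%/6⌋ = $6,124. Book value $18,373.
Year 3: ⌊$18,373 × 150%/6⌋ = $4,593. Book value $13,780.

$4,593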